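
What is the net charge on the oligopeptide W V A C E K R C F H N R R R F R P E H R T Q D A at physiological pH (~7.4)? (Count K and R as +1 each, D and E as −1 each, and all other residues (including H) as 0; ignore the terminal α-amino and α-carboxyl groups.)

+4

Positive (K, R): K6, R7, R12, R13, R14, R16, R20 → +7.
Negative (D, E): E5, E18, D23 → −3.
Net charge = (+7) + (−3) = +4.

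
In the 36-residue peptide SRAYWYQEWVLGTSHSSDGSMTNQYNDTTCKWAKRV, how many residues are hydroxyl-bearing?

Serine (S), threonine (T), and tyrosine (Y) each carry a hydroxyl group on the side chain.
Matching residues: S1, Y4, Y6, T13, S14, S16, S17, S20, T22, Y25, T28, T29.

12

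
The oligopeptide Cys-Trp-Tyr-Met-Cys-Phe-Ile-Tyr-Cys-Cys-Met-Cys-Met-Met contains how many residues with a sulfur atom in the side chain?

9

Cysteine (C, thiol) and methionine (M, thioether) are the two sulfur-containing amino acids.
Matching residues: Cys1, Met4, Cys5, Cys9, Cys10, Met11, Cys12, Met13, Met14.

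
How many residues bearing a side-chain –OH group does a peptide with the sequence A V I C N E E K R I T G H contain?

S, T, and Y are the three residues with a side-chain hydroxyl.
Matching residues: T11.

1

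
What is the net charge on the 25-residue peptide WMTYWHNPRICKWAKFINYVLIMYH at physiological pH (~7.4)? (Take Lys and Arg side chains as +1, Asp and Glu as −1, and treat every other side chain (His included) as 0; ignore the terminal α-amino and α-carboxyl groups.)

Positive (K, R): R9, K12, K15 → +3.
Negative (D, E): none → −0.
Net charge = (+3) + (−0) = +3.

+3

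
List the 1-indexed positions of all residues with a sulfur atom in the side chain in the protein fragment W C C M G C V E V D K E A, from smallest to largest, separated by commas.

2, 3, 4, 6

The sulfur-bearing residues are cysteine (–SH) and methionine (–S–CH₃).
Matching residues: C2, C3, M4, C6.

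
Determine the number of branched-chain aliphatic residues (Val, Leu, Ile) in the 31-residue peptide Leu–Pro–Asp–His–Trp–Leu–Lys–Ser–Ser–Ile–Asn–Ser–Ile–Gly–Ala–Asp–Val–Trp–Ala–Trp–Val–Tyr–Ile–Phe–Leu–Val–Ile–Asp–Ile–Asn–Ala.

11

Matching residues: Leu1, Leu6, Ile10, Ile13, Val17, Val21, Ile23, Leu25, Val26, Ile27, Ile29.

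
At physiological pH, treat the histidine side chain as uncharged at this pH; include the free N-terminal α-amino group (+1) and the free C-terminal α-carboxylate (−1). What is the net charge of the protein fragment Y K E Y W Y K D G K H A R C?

+2

The side chains ionized at physiological pH are Lys/Arg (+1) and Asp/Glu (−1); with His treated as neutral, nothing else contributes.
Positive (K, R): K2, K7, K10, R13 → +4.
Negative (D, E): E3, D8 → −2.
The N-terminus (+1) and C-terminus (−1) cancel.
Net charge = (+4) + (−2) = +2.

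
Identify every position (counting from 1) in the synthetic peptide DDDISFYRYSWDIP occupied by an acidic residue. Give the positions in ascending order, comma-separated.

1, 2, 3, 12

Aspartate (D) and glutamate (E) have carboxylic-acid side chains and are the acidic amino acids.
Matching residues: D1, D2, D3, D12.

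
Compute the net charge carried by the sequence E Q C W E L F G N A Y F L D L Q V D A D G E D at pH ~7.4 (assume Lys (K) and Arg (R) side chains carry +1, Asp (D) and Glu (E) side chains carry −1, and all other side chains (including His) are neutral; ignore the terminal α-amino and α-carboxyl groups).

-7

Positive (K, R): none → +0.
Negative (D, E): E1, E5, D14, D18, D20, E22, D23 → −7.
Net charge = (+0) + (−7) = −7.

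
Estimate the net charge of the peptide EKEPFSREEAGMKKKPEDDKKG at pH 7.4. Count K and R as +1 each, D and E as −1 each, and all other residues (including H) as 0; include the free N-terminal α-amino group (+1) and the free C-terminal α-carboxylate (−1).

Positive (K, R): K2, R7, K13, K14, K15, K20, K21 → +7.
Negative (D, E): E1, E3, E8, E9, E17, D18, D19 → −7.
The N-terminus (+1) and C-terminus (−1) cancel.
Net charge = (+7) + (−7) = 0.

0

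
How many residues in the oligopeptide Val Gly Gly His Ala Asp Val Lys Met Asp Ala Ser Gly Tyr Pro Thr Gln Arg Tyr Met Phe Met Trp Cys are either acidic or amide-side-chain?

3

Acidic: D, E. Amide-side-chain: N, Q.
Acidic residues here: Asp6, Asp10 (2).
Amide-side-chain residues here: Gln17 (1).
The two groups share no amino acid, so total = 2 + 1 = 3.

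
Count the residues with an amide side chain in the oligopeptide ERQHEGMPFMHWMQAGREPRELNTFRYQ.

The amide-side-chain residues are Asn (N) and Gln (Q).
Matching residues: Q3, Q14, N23, Q28.

4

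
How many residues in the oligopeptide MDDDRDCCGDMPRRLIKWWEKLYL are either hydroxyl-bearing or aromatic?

3

Hydroxyl-bearing: S, T, Y. Aromatic: F, W, Y.
Hydroxyl-bearing residues here: Y23 (1).
Aromatic residues here: W18, W19, Y23 (3).
Y is in both groups, so the 1 Y residue must not be double-counted.
Total = 1 + 3 − 1 = 3.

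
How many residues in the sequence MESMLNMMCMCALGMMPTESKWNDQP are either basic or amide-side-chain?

4

Basic: H, K, R. Amide-side-chain: N, Q.
Basic residues here: K21 (1).
Amide-side-chain residues here: N6, N23, Q25 (3).
The two groups share no amino acid, so total = 1 + 3 = 4.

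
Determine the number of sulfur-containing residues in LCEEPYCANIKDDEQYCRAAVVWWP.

3

Only Cys (C) and Met (M) have a sulfur atom in the side chain.
Matching residues: C2, C7, C17.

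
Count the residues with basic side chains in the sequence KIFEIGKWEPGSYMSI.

2

K, R, and H are the three residues with basic side chains (ε-amine, guanidinium, and imidazole respectively).
Matching residues: K1, K7.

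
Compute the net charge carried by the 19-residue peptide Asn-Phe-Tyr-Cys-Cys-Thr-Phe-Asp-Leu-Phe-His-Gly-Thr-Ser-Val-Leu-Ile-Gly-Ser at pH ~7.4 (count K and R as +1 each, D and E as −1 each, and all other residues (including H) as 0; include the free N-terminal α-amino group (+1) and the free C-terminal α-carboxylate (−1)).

-1

Positive (K, R): none → +0.
Negative (D, E): Asp8 → −1.
The N-terminus (+1) and C-terminus (−1) cancel.
Net charge = (+0) + (−1) = −1.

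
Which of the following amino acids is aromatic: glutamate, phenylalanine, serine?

phenylalanine

Phenylalanine (F), tryptophan (W), and tyrosine (Y) have aromatic ring side chains.
Of the listed options, only phenylalanine belongs to this group.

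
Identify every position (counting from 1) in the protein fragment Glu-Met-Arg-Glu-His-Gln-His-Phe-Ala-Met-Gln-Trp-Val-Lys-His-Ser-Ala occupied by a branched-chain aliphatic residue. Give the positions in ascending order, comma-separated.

13

Matching residues: Val13.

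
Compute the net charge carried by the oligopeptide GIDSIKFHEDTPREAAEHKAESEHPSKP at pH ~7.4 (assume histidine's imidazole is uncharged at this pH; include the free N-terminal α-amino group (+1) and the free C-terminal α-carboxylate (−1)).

-3

The side chains ionized at physiological pH are Lys/Arg (+1) and Asp/Glu (−1); with His treated as neutral, nothing else contributes.
Positive (K, R): K6, R13, K19, K27 → +4.
Negative (D, E): D3, E9, D10, E14, E17, E21, E23 → −7.
The N-terminus (+1) and C-terminus (−1) cancel.
Net charge = (+4) + (−7) = −3.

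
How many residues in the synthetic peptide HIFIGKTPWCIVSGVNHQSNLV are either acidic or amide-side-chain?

Acidic: D, E. Amide-side-chain: N, Q.
Acidic residues here: none (0).
Amide-side-chain residues here: N16, Q18, N20 (3).
The two groups share no amino acid, so total = 0 + 3 = 3.

3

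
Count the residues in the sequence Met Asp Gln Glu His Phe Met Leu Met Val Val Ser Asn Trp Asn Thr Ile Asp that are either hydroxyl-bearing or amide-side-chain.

5

Hydroxyl-bearing: S, T, Y. Amide-side-chain: N, Q.
Hydroxyl-bearing residues here: Ser12, Thr16 (2).
Amide-side-chain residues here: Gln3, Asn13, Asn15 (3).
The two groups share no amino acid, so total = 2 + 3 = 5.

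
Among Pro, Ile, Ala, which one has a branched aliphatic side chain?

V, L, and I make up the branched-chain aliphatic group.
Of the listed options, only Ile belongs to this group.

Ile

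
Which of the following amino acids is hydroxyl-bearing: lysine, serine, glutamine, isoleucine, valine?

The –OH-bearing residues are Ser, Thr (aliphatic alcohols), and Tyr (phenol).
Of the listed options, only serine belongs to this group.

serine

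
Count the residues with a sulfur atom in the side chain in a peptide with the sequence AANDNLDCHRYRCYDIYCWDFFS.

3

The sulfur-bearing residues are cysteine (–SH) and methionine (–S–CH₃).
Matching residues: C8, C13, C18.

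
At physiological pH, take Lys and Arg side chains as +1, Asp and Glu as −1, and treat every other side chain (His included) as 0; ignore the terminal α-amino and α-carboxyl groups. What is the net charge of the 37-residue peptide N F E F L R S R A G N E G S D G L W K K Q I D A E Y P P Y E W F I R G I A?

-1

Positive (K, R): R6, R8, K19, K20, R34 → +5.
Negative (D, E): E3, E12, D15, D23, E25, E30 → −6.
Net charge = (+5) + (−6) = −1.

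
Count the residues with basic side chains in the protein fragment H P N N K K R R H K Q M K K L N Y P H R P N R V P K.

13

Lysine (K), arginine (R), and histidine (H) have basic, nitrogen-containing side chains.
Matching residues: H1, K5, K6, R7, R8, H9, K10, K13, K14, H19, R20, R23, K26.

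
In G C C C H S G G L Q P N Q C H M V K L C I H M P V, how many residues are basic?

4

The basic amino acids are Lys (K), Arg (R), and His (H).
Matching residues: H5, H15, K18, H22.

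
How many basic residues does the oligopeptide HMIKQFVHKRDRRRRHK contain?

11

Lysine (K), arginine (R), and histidine (H) have basic, nitrogen-containing side chains.
Matching residues: H1, K4, H8, K9, R10, R12, R13, R14, R15, H16, K17.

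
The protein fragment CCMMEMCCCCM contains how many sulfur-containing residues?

The sulfur-bearing residues are cysteine (–SH) and methionine (–S–CH₃).
Matching residues: C1, C2, M3, M4, M6, C7, C8, C9, C10, M11.

10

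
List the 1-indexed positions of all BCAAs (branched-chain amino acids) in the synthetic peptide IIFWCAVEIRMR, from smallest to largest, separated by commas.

Valine (V), leucine (L), and isoleucine (I) are the branched-chain amino acids.
Matching residues: I1, I2, V7, I9.

1, 2, 7, 9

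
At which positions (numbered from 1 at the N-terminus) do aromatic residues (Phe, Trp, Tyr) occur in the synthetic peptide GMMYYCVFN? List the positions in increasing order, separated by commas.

Matching residues: Y4, Y5, F8.

4, 5, 8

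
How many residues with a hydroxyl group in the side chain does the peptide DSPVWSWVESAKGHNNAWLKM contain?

3

S, T, and Y are the three residues with a side-chain hydroxyl.
Matching residues: S2, S6, S10.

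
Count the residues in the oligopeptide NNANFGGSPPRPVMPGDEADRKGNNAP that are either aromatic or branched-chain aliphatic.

2

Aromatic: F, W, Y. Branched-chain aliphatic: I, L, V.
Aromatic residues here: F5 (1).
Branched-chain aliphatic residues here: V13 (1).
The two groups share no amino acid, so total = 1 + 1 = 2.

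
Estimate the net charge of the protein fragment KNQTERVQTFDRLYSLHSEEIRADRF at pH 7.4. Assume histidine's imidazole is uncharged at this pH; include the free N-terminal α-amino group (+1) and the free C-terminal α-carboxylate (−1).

0

The side chains ionized at physiological pH are Lys/Arg (+1) and Asp/Glu (−1); with His treated as neutral, nothing else contributes.
Positive (K, R): K1, R6, R12, R22, R25 → +5.
Negative (D, E): E5, D11, E19, E20, D24 → −5.
The N-terminus (+1) and C-terminus (−1) cancel.
Net charge = (+5) + (−5) = 0.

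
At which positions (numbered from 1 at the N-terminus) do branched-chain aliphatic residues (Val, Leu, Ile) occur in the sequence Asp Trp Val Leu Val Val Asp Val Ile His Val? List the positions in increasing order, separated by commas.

3, 4, 5, 6, 8, 9, 11

Matching residues: Val3, Leu4, Val5, Val6, Val8, Ile9, Val11.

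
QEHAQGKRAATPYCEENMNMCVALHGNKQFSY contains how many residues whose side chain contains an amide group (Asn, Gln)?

6

Matching residues: Q1, Q5, N17, N19, N27, Q29.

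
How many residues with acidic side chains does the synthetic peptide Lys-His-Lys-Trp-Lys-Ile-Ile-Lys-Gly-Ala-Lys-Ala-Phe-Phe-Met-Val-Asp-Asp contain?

The acidic residues are Asp (D) and Glu (E), whose side chains end in a carboxylate group.
Matching residues: Asp17, Asp18.

2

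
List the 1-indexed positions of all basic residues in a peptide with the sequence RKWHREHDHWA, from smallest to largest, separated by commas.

1, 2, 4, 5, 7, 9

Lysine (K), arginine (R), and histidine (H) have basic, nitrogen-containing side chains.
Matching residues: R1, K2, H4, R5, H7, H9.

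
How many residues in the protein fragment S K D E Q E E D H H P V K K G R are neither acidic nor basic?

5

Acidic: D, E. Basic: K, R, H. All other residues are neither.
Matching residues: S1, Q5, P11, V12, G15.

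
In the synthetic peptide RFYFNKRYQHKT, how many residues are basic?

5

Lysine (K), arginine (R), and histidine (H) have basic, nitrogen-containing side chains.
Matching residues: R1, K6, R7, H10, K11.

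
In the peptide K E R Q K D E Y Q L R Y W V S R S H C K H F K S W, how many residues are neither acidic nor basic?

13

Acidic: D, E. Basic: K, R, H. All other residues are neither.
Matching residues: Q4, Y8, Q9, L10, Y12, W13, V14, S15, S17, C19, F22, S24, W25.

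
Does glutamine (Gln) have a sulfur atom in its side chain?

Cysteine (C, thiol) and methionine (M, thioether) are the two sulfur-containing amino acids.
Glutamine is not in this group.

No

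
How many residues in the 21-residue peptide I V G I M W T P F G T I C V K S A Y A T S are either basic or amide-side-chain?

1

Basic: H, K, R. Amide-side-chain: N, Q.
Basic residues here: K15 (1).
Amide-side-chain residues here: none (0).
The two groups share no amino acid, so total = 1 + 0 = 1.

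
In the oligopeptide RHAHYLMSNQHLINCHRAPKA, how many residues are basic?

K, R, and H are the three residues with basic side chains (ε-amine, guanidinium, and imidazole respectively).
Matching residues: R1, H2, H4, H11, H16, R17, K20.

7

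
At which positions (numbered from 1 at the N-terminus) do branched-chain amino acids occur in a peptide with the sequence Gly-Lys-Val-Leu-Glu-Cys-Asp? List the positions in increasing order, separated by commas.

3, 4

The BCAAs are Val, Leu, and Ile — aliphatic side chains with a branch point.
Matching residues: Val3, Leu4.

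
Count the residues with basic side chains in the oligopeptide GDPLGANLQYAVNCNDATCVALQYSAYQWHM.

Lysine (K), arginine (R), and histidine (H) have basic, nitrogen-containing side chains.
Matching residues: H30.

1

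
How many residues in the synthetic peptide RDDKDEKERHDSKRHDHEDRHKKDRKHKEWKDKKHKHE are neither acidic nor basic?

2

Acidic: D, E. Basic: K, R, H. All other residues are neither.
Matching residues: S12, W30.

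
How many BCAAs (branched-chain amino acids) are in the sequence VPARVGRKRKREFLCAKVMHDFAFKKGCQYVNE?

5

V, L, and I make up the branched-chain aliphatic group.
Matching residues: V1, V5, L14, V18, V31.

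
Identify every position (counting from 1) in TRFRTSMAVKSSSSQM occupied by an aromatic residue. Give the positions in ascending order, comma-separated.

3

The aromatic amino acids are Phe (F, benzyl), Trp (W, indole), and Tyr (Y, phenol).
Matching residues: F3.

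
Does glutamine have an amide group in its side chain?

Asparagine (N) and glutamine (Q) have uncharged amide side chains.
Glutamine is in this group.

Yes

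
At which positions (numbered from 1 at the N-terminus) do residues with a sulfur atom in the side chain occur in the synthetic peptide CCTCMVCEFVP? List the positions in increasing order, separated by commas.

1, 2, 4, 5, 7

The sulfur-bearing residues are cysteine (–SH) and methionine (–S–CH₃).
Matching residues: C1, C2, C4, M5, C7.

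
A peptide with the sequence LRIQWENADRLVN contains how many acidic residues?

2

Aspartate (D) and glutamate (E) have carboxylic-acid side chains and are the acidic amino acids.
Matching residues: E6, D9.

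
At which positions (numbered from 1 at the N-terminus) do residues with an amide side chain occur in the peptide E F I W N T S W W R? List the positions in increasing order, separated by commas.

5

The amide-side-chain residues are Asn (N) and Gln (Q).
Matching residues: N5.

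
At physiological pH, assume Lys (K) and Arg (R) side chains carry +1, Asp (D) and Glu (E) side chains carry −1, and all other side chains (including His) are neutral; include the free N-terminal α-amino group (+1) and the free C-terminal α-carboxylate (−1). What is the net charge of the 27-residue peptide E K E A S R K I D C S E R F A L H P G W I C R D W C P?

0

Positive (K, R): K2, R6, K7, R13, R23 → +5.
Negative (D, E): E1, E3, D9, E12, D24 → −5.
The N-terminus (+1) and C-terminus (−1) cancel.
Net charge = (+5) + (−5) = 0.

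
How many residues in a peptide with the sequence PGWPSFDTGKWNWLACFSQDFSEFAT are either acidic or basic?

4

Acidic: D, E. Basic: H, K, R.
Acidic residues here: D7, D20, E23 (3).
Basic residues here: K10 (1).
The two groups share no amino acid, so total = 3 + 1 = 4.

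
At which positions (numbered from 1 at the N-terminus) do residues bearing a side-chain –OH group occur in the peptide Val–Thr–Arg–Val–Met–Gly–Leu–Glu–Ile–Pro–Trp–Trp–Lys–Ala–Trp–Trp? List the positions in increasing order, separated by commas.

2

Serine (S), threonine (T), and tyrosine (Y) each carry a hydroxyl group on the side chain.
Matching residues: Thr2.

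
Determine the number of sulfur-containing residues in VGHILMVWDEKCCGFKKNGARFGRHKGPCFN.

4

The sulfur-bearing residues are cysteine (–SH) and methionine (–S–CH₃).
Matching residues: M6, C12, C13, C29.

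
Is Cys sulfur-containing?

Yes

The sulfur-bearing residues are cysteine (–SH) and methionine (–S–CH₃).
Cysteine is in this group.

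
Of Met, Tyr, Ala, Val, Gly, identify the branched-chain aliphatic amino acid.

The BCAAs are Val, Leu, and Ile — aliphatic side chains with a branch point.
Of the listed options, only Val belongs to this group.

Val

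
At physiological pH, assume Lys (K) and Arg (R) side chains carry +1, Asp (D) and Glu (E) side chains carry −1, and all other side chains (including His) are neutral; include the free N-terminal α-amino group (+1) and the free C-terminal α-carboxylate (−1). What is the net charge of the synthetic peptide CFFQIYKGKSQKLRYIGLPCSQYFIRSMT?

+5

Positive (K, R): K7, K9, K12, R14, R26 → +5.
Negative (D, E): none → −0.
The N-terminus (+1) and C-terminus (−1) cancel.
Net charge = (+5) + (−0) = +5.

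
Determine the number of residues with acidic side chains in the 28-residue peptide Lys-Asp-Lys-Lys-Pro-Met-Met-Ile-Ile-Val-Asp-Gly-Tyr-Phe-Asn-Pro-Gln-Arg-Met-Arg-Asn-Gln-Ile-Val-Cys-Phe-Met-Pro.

Only D (aspartate) and E (glutamate) carry a side-chain carboxylic acid.
Matching residues: Asp2, Asp11.

2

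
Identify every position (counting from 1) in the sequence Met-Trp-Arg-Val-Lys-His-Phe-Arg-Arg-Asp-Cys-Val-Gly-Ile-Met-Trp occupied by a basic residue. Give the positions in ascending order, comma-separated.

K, R, and H are the three residues with basic side chains (ε-amine, guanidinium, and imidazole respectively).
Matching residues: Arg3, Lys5, His6, Arg8, Arg9.

3, 5, 6, 8, 9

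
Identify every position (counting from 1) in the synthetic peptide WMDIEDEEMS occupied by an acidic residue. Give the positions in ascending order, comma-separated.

3, 5, 6, 7, 8

Aspartate (D) and glutamate (E) have carboxylic-acid side chains and are the acidic amino acids.
Matching residues: D3, E5, D6, E7, E8.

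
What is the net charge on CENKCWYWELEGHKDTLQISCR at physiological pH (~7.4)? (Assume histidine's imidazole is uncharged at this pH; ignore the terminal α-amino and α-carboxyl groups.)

-1

The side chains ionized at physiological pH are Lys/Arg (+1) and Asp/Glu (−1); with His treated as neutral, nothing else contributes.
Positive (K, R): K4, K14, R22 → +3.
Negative (D, E): E2, E9, E11, D15 → −4.
Net charge = (+3) + (−4) = −1.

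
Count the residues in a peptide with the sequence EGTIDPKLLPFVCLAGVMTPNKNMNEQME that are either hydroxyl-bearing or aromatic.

Hydroxyl-bearing: S, T, Y. Aromatic: F, W, Y.
Hydroxyl-bearing residues here: T3, T19 (2).
Aromatic residues here: F11 (1).
(Y belongs to both groups, but none appear in this sequence.) Total = 2 + 1 = 3.

3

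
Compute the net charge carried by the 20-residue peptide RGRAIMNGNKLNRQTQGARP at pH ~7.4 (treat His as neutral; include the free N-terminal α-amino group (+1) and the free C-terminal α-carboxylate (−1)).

+5

The side chains ionized at physiological pH are Lys/Arg (+1) and Asp/Glu (−1); with His treated as neutral, nothing else contributes.
Positive (K, R): R1, R3, K10, R13, R19 → +5.
Negative (D, E): none → −0.
The N-terminus (+1) and C-terminus (−1) cancel.
Net charge = (+5) + (−0) = +5.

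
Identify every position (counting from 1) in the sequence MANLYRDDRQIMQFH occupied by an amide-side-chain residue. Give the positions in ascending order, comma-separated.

3, 10, 13

Asparagine (N) and glutamine (Q) have uncharged amide side chains.
Matching residues: N3, Q10, Q13.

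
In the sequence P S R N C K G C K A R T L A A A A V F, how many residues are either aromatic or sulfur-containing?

3

Aromatic: F, W, Y. Sulfur-containing: C, M.
Aromatic residues here: F19 (1).
Sulfur-containing residues here: C5, C8 (2).
The two groups share no amino acid, so total = 1 + 2 = 3.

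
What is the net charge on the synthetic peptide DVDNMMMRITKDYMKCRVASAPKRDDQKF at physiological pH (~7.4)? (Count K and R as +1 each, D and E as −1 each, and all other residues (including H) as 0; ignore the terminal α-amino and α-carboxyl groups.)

+2

Positive (K, R): R8, K11, K15, R17, K23, R24, K28 → +7.
Negative (D, E): D1, D3, D12, D25, D26 → −5.
Net charge = (+7) + (−5) = +2.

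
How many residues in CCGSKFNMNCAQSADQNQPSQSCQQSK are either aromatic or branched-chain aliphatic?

1

Aromatic: F, W, Y. Branched-chain aliphatic: I, L, V.
Aromatic residues here: F6 (1).
Branched-chain aliphatic residues here: none (0).
The two groups share no amino acid, so total = 1 + 0 = 1.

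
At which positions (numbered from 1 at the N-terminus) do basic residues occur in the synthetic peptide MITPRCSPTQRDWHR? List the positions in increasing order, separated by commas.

K, R, and H are the three residues with basic side chains (ε-amine, guanidinium, and imidazole respectively).
Matching residues: R5, R11, H14, R15.

5, 11, 14, 15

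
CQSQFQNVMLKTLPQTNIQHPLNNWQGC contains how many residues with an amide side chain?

10

The amide-side-chain residues are Asn (N) and Gln (Q).
Matching residues: Q2, Q4, Q6, N7, Q15, N17, Q19, N23, N24, Q26.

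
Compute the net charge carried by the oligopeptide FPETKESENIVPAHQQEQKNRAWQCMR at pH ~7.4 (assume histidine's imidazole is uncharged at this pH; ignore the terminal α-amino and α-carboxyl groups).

At pH ~7.4 the Lys and Arg side chains are protonated (+1), the Asp and Glu side chains are deprotonated (−1), and with His taken as neutral all other side chains carry no charge.
Positive (K, R): K5, K19, R21, R27 → +4.
Negative (D, E): E3, E6, E8, E17 → −4.
Net charge = (+4) + (−4) = 0.

0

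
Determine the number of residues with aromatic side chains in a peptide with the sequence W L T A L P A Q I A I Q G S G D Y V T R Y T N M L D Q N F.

4

Phenylalanine (F), tryptophan (W), and tyrosine (Y) have aromatic ring side chains.
Matching residues: W1, Y17, Y21, F29.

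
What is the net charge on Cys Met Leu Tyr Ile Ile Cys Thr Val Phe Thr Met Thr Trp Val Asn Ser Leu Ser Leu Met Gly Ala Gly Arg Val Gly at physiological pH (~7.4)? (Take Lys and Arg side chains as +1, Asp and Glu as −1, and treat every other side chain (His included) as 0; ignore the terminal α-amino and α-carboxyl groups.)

+1

Positive (K, R): Arg25 → +1.
Negative (D, E): none → −0.
Net charge = (+1) + (−0) = +1.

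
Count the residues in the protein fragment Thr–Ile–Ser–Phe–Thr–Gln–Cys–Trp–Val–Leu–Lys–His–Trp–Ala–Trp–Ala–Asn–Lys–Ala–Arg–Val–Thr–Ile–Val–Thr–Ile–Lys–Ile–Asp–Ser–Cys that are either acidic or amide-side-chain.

3

Acidic: D, E. Amide-side-chain: N, Q.
Acidic residues here: Asp29 (1).
Amide-side-chain residues here: Gln6, Asn17 (2).
The two groups share no amino acid, so total = 1 + 2 = 3.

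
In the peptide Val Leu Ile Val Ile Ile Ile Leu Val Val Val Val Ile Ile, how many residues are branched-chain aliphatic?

Valine (V), leucine (L), and isoleucine (I) are the branched-chain amino acids.
Matching residues: Val1, Leu2, Ile3, Val4, Ile5, Ile6, Ile7, Leu8, Val9, Val10, Val11, Val12, Ile13, Ile14.

14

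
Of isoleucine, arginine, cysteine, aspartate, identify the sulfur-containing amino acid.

The sulfur-bearing residues are cysteine (–SH) and methionine (–S–CH₃).
Of the listed options, only cysteine belongs to this group.

cysteine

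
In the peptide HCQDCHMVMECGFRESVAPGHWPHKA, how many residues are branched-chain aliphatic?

2

Valine (V), leucine (L), and isoleucine (I) are the branched-chain amino acids.
Matching residues: V8, V17.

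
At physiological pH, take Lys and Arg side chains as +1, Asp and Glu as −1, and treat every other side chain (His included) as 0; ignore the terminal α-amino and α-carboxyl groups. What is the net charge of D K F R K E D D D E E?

-4

Positive (K, R): K2, R4, K5 → +3.
Negative (D, E): D1, E6, D7, D8, D9, E10, E11 → −7.
Net charge = (+3) + (−7) = −4.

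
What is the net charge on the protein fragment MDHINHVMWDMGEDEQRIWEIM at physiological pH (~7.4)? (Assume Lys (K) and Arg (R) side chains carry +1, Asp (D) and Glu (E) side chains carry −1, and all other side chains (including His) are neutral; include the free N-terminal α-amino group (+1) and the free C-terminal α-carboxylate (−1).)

-5

Positive (K, R): R17 → +1.
Negative (D, E): D2, D10, E13, D14, E15, E20 → −6.
The N-terminus (+1) and C-terminus (−1) cancel.
Net charge = (+1) + (−6) = −5.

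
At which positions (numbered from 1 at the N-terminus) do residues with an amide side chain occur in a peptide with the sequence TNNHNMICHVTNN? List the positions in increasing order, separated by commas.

Asparagine (N) and glutamine (Q) have uncharged amide side chains.
Matching residues: N2, N3, N5, N12, N13.

2, 3, 5, 12, 13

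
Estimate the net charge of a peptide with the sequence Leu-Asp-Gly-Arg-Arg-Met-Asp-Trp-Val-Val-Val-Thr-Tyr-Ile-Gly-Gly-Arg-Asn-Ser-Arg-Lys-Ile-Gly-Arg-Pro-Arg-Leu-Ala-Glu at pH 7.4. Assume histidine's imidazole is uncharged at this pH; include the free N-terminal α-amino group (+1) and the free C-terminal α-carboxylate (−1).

At pH ~7.4 the Lys and Arg side chains are protonated (+1), the Asp and Glu side chains are deprotonated (−1), and with His taken as neutral all other side chains carry no charge.
Positive (K, R): Arg4, Arg5, Arg17, Arg20, Lys21, Arg24, Arg26 → +7.
Negative (D, E): Asp2, Asp7, Glu29 → −3.
The N-terminus (+1) and C-terminus (−1) cancel.
Net charge = (+7) + (−3) = +4.

+4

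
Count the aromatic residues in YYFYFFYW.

8

The aromatic amino acids are Phe (F, benzyl), Trp (W, indole), and Tyr (Y, phenol).
Matching residues: Y1, Y2, F3, Y4, F5, F6, Y7, W8.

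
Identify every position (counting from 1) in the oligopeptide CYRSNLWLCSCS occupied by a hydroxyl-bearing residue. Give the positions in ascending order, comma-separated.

The –OH-bearing residues are Ser, Thr (aliphatic alcohols), and Tyr (phenol).
Matching residues: Y2, S4, S10, S12.

2, 4, 10, 12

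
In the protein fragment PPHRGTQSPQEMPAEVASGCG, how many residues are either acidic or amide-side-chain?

4

Acidic: D, E. Amide-side-chain: N, Q.
Acidic residues here: E11, E15 (2).
Amide-side-chain residues here: Q7, Q10 (2).
The two groups share no amino acid, so total = 2 + 2 = 4.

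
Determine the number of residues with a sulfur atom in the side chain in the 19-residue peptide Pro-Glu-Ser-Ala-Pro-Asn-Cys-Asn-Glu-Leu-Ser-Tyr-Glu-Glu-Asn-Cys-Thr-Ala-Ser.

Cysteine (C, thiol) and methionine (M, thioether) are the two sulfur-containing amino acids.
Matching residues: Cys7, Cys16.

2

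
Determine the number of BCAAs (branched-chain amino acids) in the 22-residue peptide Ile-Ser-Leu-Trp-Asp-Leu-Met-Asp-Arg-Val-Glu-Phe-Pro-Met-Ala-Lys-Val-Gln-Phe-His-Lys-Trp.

5

V, L, and I make up the branched-chain aliphatic group.
Matching residues: Ile1, Leu3, Leu6, Val10, Val17.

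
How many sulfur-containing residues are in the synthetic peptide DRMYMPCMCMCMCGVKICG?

Only Cys (C) and Met (M) have a sulfur atom in the side chain.
Matching residues: M3, M5, C7, M8, C9, M10, C11, M12, C13, C18.

10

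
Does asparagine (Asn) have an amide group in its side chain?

The amide-side-chain residues are Asn (N) and Gln (Q).
Asparagine is in this group.

Yes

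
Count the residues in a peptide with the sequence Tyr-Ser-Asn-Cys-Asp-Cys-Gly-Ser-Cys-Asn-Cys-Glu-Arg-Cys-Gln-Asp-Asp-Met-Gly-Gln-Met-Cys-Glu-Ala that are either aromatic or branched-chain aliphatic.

Aromatic: F, W, Y. Branched-chain aliphatic: I, L, V.
Aromatic residues here: Tyr1 (1).
Branched-chain aliphatic residues here: none (0).
The two groups share no amino acid, so total = 1 + 0 = 1.

1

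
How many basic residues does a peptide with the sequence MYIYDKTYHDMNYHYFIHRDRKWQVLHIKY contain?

9

K, R, and H are the three residues with basic side chains (ε-amine, guanidinium, and imidazole respectively).
Matching residues: K6, H9, H14, H18, R19, R21, K22, H27, K29.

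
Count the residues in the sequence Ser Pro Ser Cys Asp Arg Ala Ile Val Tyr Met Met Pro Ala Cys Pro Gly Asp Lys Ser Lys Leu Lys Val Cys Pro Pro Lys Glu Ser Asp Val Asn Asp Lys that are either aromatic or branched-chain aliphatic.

6

Aromatic: F, W, Y. Branched-chain aliphatic: I, L, V.
Aromatic residues here: Tyr10 (1).
Branched-chain aliphatic residues here: Ile8, Val9, Leu22, Val24, Val32 (5).
The two groups share no amino acid, so total = 1 + 5 = 6.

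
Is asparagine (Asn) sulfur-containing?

Cysteine (C, thiol) and methionine (M, thioether) are the two sulfur-containing amino acids.
Asparagine is not in this group.

No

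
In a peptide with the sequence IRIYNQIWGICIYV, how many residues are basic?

K, R, and H are the three residues with basic side chains (ε-amine, guanidinium, and imidazole respectively).
Matching residues: R2.

1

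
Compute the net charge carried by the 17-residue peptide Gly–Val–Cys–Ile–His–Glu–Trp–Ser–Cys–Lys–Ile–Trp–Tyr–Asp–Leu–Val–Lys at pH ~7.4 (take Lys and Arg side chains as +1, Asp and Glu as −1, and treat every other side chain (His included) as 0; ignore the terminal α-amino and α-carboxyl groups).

0

Positive (K, R): Lys10, Lys17 → +2.
Negative (D, E): Glu6, Asp14 → −2.
Net charge = (+2) + (−2) = 0.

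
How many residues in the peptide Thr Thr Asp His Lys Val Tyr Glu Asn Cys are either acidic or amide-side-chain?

Acidic: D, E. Amide-side-chain: N, Q.
Acidic residues here: Asp3, Glu8 (2).
Amide-side-chain residues here: Asn9 (1).
The two groups share no amino acid, so total = 2 + 1 = 3.

3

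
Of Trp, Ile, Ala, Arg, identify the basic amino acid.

K, R, and H are the three residues with basic side chains (ε-amine, guanidinium, and imidazole respectively).
Of the listed options, only Arg belongs to this group.

Arg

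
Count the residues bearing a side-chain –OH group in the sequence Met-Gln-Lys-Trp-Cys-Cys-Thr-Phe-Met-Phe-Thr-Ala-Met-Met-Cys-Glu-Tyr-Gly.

3

S, T, and Y are the three residues with a side-chain hydroxyl.
Matching residues: Thr7, Thr11, Tyr17.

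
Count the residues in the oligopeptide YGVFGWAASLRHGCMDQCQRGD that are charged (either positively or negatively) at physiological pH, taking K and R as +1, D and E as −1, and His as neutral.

4

Charged side chains at pH ~7.4: K, R (positive); D, E (negative).
Matching residues: R11, D16, R20, D22.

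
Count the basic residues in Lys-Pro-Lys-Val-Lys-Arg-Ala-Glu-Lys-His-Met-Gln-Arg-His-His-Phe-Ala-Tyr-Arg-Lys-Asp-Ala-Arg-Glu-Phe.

12

Lysine (K), arginine (R), and histidine (H) have basic, nitrogen-containing side chains.
Matching residues: Lys1, Lys3, Lys5, Arg6, Lys9, His10, Arg13, His14, His15, Arg19, Lys20, Arg23.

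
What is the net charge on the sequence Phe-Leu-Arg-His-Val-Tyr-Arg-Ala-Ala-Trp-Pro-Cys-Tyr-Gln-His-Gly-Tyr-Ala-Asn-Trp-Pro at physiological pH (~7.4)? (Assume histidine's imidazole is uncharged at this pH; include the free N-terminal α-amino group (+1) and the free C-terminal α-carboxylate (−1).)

+2

The side chains ionized at physiological pH are Lys/Arg (+1) and Asp/Glu (−1); with His treated as neutral, nothing else contributes.
Positive (K, R): Arg3, Arg7 → +2.
Negative (D, E): none → −0.
The N-terminus (+1) and C-terminus (−1) cancel.
Net charge = (+2) + (−0) = +2.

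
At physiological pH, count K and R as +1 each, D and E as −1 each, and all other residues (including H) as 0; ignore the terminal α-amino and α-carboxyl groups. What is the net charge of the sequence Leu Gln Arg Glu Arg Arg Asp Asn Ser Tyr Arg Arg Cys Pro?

Positive (K, R): Arg3, Arg5, Arg6, Arg11, Arg12 → +5.
Negative (D, E): Glu4, Asp7 → −2.
Net charge = (+5) + (−2) = +3.

+3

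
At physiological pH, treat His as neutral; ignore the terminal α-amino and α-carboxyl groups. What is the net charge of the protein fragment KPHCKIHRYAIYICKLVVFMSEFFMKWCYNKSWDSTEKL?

Near pH 7.4, K and R contribute +1 each, D and E contribute −1 each, and every other side chain (His included, as stated) is uncharged.
Positive (K, R): K1, K5, R8, K15, K26, K31, K38 → +7.
Negative (D, E): E22, D34, E37 → −3.
Net charge = (+7) + (−3) = +4.

+4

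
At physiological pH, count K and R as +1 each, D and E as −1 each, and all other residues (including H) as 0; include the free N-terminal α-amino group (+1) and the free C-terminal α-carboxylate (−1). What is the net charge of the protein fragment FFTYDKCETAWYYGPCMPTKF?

0

Positive (K, R): K6, K20 → +2.
Negative (D, E): D5, E8 → −2.
The N-terminus (+1) and C-terminus (−1) cancel.
Net charge = (+2) + (−2) = 0.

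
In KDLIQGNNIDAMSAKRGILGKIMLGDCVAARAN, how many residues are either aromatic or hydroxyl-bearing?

Aromatic: F, W, Y. Hydroxyl-bearing: S, T, Y.
Aromatic residues here: none (0).
Hydroxyl-bearing residues here: S13 (1).
(Y belongs to both groups, but none appear in this sequence.) Total = 0 + 1 = 1.

1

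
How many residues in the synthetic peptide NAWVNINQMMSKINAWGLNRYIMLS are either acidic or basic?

Acidic: D, E. Basic: H, K, R.
Acidic residues here: none (0).
Basic residues here: K12, R20 (2).
The two groups share no amino acid, so total = 0 + 2 = 2.

2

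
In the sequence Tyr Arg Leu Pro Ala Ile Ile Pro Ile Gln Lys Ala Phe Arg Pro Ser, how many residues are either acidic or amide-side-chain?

1

Acidic: D, E. Amide-side-chain: N, Q.
Acidic residues here: none (0).
Amide-side-chain residues here: Gln10 (1).
The two groups share no amino acid, so total = 0 + 1 = 1.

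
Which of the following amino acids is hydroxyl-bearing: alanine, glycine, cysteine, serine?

serine

Serine (S), threonine (T), and tyrosine (Y) each carry a hydroxyl group on the side chain.
Of the listed options, only serine belongs to this group.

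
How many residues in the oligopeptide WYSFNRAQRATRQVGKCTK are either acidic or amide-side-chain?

3

Acidic: D, E. Amide-side-chain: N, Q.
Acidic residues here: none (0).
Amide-side-chain residues here: N5, Q8, Q13 (3).
The two groups share no amino acid, so total = 0 + 3 = 3.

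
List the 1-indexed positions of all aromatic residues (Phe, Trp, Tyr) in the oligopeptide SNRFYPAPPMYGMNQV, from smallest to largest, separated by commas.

4, 5, 11

Matching residues: F4, Y5, Y11.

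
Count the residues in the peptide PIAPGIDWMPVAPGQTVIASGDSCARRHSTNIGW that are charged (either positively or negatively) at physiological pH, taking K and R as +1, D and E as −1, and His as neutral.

4

Charged side chains at pH ~7.4: K, R (positive); D, E (negative).
Matching residues: D7, D22, R26, R27.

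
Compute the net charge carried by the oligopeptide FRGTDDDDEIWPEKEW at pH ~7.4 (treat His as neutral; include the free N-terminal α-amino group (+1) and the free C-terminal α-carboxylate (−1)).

-5

At pH ~7.4 the Lys and Arg side chains are protonated (+1), the Asp and Glu side chains are deprotonated (−1), and with His taken as neutral all other side chains carry no charge.
Positive (K, R): R2, K14 → +2.
Negative (D, E): D5, D6, D7, D8, E9, E13, E15 → −7.
The N-terminus (+1) and C-terminus (−1) cancel.
Net charge = (+2) + (−7) = −5.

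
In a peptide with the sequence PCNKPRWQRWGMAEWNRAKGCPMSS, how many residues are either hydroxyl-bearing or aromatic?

Hydroxyl-bearing: S, T, Y. Aromatic: F, W, Y.
Hydroxyl-bearing residues here: S24, S25 (2).
Aromatic residues here: W7, W10, W15 (3).
(Y belongs to both groups, but none appear in this sequence.) Total = 2 + 3 = 5.

5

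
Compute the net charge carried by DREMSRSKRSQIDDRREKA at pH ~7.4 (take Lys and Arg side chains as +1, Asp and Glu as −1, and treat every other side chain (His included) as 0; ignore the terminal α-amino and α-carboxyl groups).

Positive (K, R): R2, R6, K8, R9, R15, R16, K18 → +7.
Negative (D, E): D1, E3, D13, D14, E17 → −5.
Net charge = (+7) + (−5) = +2.

+2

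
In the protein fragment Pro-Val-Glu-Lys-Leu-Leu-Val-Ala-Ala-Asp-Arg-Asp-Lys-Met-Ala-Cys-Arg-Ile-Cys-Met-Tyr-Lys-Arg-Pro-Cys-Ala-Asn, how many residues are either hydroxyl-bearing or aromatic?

1

Hydroxyl-bearing: S, T, Y. Aromatic: F, W, Y.
Hydroxyl-bearing residues here: Tyr21 (1).
Aromatic residues here: Tyr21 (1).
Y is in both groups, so the 1 Y residue must not be double-counted.
Total = 1 + 1 − 1 = 1.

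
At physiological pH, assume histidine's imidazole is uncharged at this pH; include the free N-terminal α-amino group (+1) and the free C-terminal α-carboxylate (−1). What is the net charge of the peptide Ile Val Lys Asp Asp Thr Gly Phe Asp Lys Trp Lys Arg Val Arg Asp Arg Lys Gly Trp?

At pH ~7.4 the Lys and Arg side chains are protonated (+1), the Asp and Glu side chains are deprotonated (−1), and with His taken as neutral all other side chains carry no charge.
Positive (K, R): Lys3, Lys10, Lys12, Arg13, Arg15, Arg17, Lys18 → +7.
Negative (D, E): Asp4, Asp5, Asp9, Asp16 → −4.
The N-terminus (+1) and C-terminus (−1) cancel.
Net charge = (+7) + (−4) = +3.

+3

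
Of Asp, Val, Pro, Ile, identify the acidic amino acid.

Asp

The acidic residues are Asp (D) and Glu (E), whose side chains end in a carboxylate group.
Of the listed options, only Asp belongs to this group.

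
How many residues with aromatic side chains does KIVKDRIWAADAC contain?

1

The aromatic amino acids are Phe (F, benzyl), Trp (W, indole), and Tyr (Y, phenol).
Matching residues: W8.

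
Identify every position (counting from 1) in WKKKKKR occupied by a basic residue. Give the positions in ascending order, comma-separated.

2, 3, 4, 5, 6, 7

Matching residues: K2, K3, K4, K5, K6, R7.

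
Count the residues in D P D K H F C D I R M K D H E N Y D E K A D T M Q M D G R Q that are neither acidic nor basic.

Acidic: D, E. Basic: K, R, H. All other residues are neither.
Matching residues: P2, F6, C7, I9, M11, N16, Y17, A21, T23, M24, Q25, M26, G28, Q30.

14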